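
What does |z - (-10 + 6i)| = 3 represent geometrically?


|z - z0| = r is a circle with center z0 and radius r.
Center = (-10, 6), radius = 3

Circle with center (-10, 6) and radius 3


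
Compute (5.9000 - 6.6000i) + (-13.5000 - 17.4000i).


Real: 5.9 - 13.5 = -7.6
Imag: -6.6 - 17.4 = -24

-7.6000 - 24.0000i


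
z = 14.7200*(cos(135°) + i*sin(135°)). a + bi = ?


a = 14.7200*cos(135°) = 14.7200*(-0.707107) = -10.4086
b = 14.7200*sin(135°) = 14.7200*0.707107 = 10.4086

-10.4086 + 10.4086i


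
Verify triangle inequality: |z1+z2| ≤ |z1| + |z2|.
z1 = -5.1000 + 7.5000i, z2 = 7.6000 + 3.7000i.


|z1| = sqrt((-5.1)^2 + 7.5^2) = sqrt(82.26) = 9.0697
|z2| = sqrt(7.6^2 + 3.7^2) = sqrt(71.45) = 8.4528
z1+z2 = 2.5000 + 11.2000i
|z1+z2| = sqrt(131.69) = 11.4756
|z1|+|z2| = 9.0697 + 8.4528 = 17.5225

|z1+z2| = 11.4756 ≤ |z1|+|z2| = 17.5225 (verified)


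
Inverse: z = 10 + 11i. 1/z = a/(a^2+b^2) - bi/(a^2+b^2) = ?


|z|^2 = 100+121 = 221
1/z = (10 - 11i)/221

1/z = 0.0452 - 0.0498i


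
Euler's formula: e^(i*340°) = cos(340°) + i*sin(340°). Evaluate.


cos(340°) = 0.9397
sin(340°) = -0.3420

e^(i*340°) = 0.9397 - 0.3420i


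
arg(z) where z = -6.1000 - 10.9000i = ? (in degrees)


Re = -6.1, Im = -10.9
arg = atan2(-10.9, -6.1) = -119.2328 degrees

arg(z) = -119.2328 degrees


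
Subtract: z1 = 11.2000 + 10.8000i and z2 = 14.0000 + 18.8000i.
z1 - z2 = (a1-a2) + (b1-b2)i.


Real: 11.2 - 14 = -2.8
Imag: 10.8 - 18.8 = -8

-2.8000 - 8.0000i


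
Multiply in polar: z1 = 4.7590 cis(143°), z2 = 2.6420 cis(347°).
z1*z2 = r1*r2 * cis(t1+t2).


r = 4.7590 * 2.6420 = 12.5733
theta = 143° + 347° = 490° = 130° (mod 360)

12.5733 cis(130°)


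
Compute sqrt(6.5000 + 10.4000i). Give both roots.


|z| = sqrt(42.25+108.16) = 12.2642
sqrt((|z|+a)/2) = sqrt((12.2642+6.5)/2) = sqrt(9.3821) = 3.0630
sqrt((|z|-a)/2) = sqrt((12.2642-6.5)/2) = sqrt(2.8821) = 1.6977

±(3.0630 + 1.6977i) i.e. 3.0630 + 1.6977i and -3.0630 - 1.6977i


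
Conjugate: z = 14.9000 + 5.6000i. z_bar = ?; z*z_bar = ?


z_bar = 14.9000 - 5.6000i
z*z_bar = 14.9^2 + 5.6^2 = 222.01 + 31.36 = 253.37

z_bar = 14.9000 - 5.6000i, z*z_bar = 253.37


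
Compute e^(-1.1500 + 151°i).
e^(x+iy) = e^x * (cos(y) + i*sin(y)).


e^-1.1500 = 0.3166
cos(151°) = -0.8746
sin(151°) = 0.4848
Real = 0.3166*(-0.8746) = -0.2769
Imag = 0.3166*0.4848 = 0.1535

-0.2769 + 0.1535i


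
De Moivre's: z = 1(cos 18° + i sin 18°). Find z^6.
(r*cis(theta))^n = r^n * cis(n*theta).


r^6 = 1^6 = 1
n*theta = 6*18° = 108° = 108° (mod 360)
a = 1*cos(108°) = -0.3090
b = 1*sin(108°) = 0.9511

1 cis(108°) = -0.3090 + 0.9511i


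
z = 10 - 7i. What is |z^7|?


|z| = sqrt(100+49) = sqrt(149) = 12.2066
|z^7| = |z|^7 = (sqrt(149))^7 = 149^3 * sqrt(149) = 3307949*sqrt(149)

|z^7| = 3307949*sqrt(149) ≈ 40378663.4425


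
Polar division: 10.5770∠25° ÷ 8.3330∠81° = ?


r = 10.5770 / 8.3330 = 1.2693
theta = 25° - 81° = -56° = 304° (mod 360)

1.2693 cis(304°)


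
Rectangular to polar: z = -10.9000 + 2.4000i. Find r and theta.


r = sqrt(118.81+5.76) = sqrt(124.57) = 11.1611
theta = atan2(2.4, -10.9) = 167.5826 degrees

r = 11.1611, theta = 167.5826 degrees


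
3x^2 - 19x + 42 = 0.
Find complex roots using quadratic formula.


disc = (-19)^2 - 4*3*42 = 361 - 504 = -143
sqrt(|disc|) = sqrt(143) = 11.9583
Real part = 19/(2*3) = 3.1667
Imag part = 11.9583/(2*3) = 1.9930

3.1667 ± 1.9930i


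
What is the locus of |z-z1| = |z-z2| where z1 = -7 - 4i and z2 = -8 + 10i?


Equal distances means the locus is the perpendicular bisector of z1 and z2.
Midpoint = ((-7+(-8))/2, (-4+10)/2) = (-7.5000, 3.0000)

Perpendicular bisector through (-7.5000, 3.0000)


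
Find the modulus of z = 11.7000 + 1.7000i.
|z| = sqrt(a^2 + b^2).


|z| = sqrt(11.7^2 + 1.7^2) = sqrt(136.89 + 2.89) = sqrt(139.78) = 11.8229

|z| = 11.8229


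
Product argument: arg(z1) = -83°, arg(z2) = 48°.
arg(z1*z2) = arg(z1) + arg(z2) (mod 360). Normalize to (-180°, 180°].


arg(z1*z2) = -83° + 48° = -35°
Normalized to (-180°, 180°]: -35°

-35°


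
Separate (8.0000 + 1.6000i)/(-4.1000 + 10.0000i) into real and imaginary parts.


Multiply by conjugate: (8.0000 + 1.6000i)(-4.1000 - 10.0000i) / ((-4.1)^2 + 10^2)
Numerator real = 8*(-4.1) + 1.6*10 = -16.8
Numerator imag = 1.6*(-4.1) - 8*10 = -86.56
Denominator = 116.81
Re(z) = -16.8/116.81 = -0.1438
Im(z) = -86.56/116.81 = -0.7410

Re(z) = -0.1438, Im(z) = -0.7410


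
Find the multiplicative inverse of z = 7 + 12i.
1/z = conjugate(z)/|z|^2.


|z|^2 = 49+144 = 193
1/z = (7 - 12i)/193

1/z = 0.0363 - 0.0622i


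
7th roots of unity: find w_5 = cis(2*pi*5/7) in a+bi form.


Angle = 360*5/7 = 257.1429°
a = cos(257.1429°) = -0.2225
b = sin(257.1429°) = -0.9749

-0.2225 - 0.9749i


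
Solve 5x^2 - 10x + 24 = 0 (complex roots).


disc = (-10)^2 - 4*5*24 = 100 - 480 = -380
sqrt(|disc|) = sqrt(380) = 19.4936
Real part = 10/(2*5) = 1.0000
Imag part = 19.4936/(2*5) = 1.9494

1.0000 ± 1.9494i


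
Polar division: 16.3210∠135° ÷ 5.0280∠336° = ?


r = 16.3210 / 5.0280 = 3.2460
theta = 135° - 336° = -201° = 159° (mod 360)

3.2460 cis(159°)


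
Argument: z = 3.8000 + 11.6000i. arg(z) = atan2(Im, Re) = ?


Re = 3.8, Im = 11.6
arg = atan2(11.6, 3.8) = 71.8619 degrees

arg(z) = 71.8619 degrees


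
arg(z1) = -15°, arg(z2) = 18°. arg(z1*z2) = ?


arg(z1*z2) = -15° + 18° = 3°
Normalized to (-180°, 180°]: 3°

3°


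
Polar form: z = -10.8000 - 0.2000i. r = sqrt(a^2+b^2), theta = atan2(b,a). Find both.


r = sqrt(116.64+0.04) = sqrt(116.68) = 10.8019
theta = atan2(-0.2, -10.8) = -178.9391 degrees

r = 10.8019, theta = -178.9391 degrees


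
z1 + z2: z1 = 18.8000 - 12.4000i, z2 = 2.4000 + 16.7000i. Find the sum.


Real: 18.8 + 2.4 = 21.2
Imag: -12.4 + 16.7 = 4.3

21.2000 + 4.3000i


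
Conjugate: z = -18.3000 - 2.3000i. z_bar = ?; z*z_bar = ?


z_bar = -18.3000 + 2.3000i
z*z_bar = (-18.3)^2 + (-2.3)^2 = 334.89 + 5.29 = 340.18

z_bar = -18.3000 + 2.3000i, z*z_bar = 340.18


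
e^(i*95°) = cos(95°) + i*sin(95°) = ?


cos(95°) = -0.0872
sin(95°) = 0.9962

e^(i*95°) = -0.0872 + 0.9962i


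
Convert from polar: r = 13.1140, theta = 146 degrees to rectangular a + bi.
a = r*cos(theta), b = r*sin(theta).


a = 13.1140*cos(146°) = 13.1140*(-0.82904) = -10.8720
b = 13.1140*sin(146°) = 13.1140*0.5592 = 7.3333

-10.8720 + 7.3333i


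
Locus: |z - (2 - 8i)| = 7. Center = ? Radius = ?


|z - z0| = r is a circle with center z0 and radius r.
Center = (2, -8), radius = 7

Circle with center (2, -8) and radius 7


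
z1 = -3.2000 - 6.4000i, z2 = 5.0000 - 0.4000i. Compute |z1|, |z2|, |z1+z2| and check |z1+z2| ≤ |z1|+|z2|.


|z1| = sqrt((-3.2)^2 + (-6.4)^2) = sqrt(51.2) = 7.1554
|z2| = sqrt(5^2 + (-0.4)^2) = sqrt(25.16) = 5.0160
z1+z2 = 1.8000 - 6.8000i
|z1+z2| = sqrt(49.48) = 7.0342
|z1|+|z2| = 7.1554 + 5.0160 = 12.1714

|z1+z2| = 7.0342 ≤ |z1|+|z2| = 12.1714 (verified)


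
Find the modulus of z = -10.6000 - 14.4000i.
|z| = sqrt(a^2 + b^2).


|z| = sqrt((-10.6)^2 + (-14.4)^2) = sqrt(112.36 + 207.36) = sqrt(319.72) = 17.8807

|z| = 17.8807


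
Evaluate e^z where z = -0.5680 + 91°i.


e^-0.5680 = 0.5667
cos(91°) = -0.0175
sin(91°) = 0.9998
Real = 0.5667*(-0.0175) = -0.0099
Imag = 0.5667*0.9998 = 0.5666

-0.0099 + 0.5666i


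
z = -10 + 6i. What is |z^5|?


|z| = sqrt(100+36) = sqrt(136) = 11.6619
|z^5| = |z|^5 = (sqrt(136))^5 = 136^2 * sqrt(136) = 18496*sqrt(136)

|z^5| = 18496*sqrt(136) ≈ 215698.5725


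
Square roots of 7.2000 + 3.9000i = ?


|z| = sqrt(51.84+15.21) = 8.1884
sqrt((|z|+a)/2) = sqrt((8.1884+7.2)/2) = sqrt(7.6942) = 2.7738
sqrt((|z|-a)/2) = sqrt((8.1884-7.2)/2) = sqrt(0.4942) = 0.7030

±(2.7738 + 0.7030i) i.e. 2.7738 + 0.7030i and -2.7738 - 0.7030i


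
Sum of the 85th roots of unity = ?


The sum of all 85th roots of unity is 0.
Geometric series: (1 - w^85)/(1 - w) = (1-1)/(1-w) = 0 since w^85 = 1, w ≠ 1.
Alternatively: coefficient of z^84 in z^85 - 1 is 0.

0


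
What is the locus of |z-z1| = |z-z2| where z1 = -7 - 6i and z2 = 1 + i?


Equal distances means the locus is the perpendicular bisector of z1 and z2.
Midpoint = ((-7+1)/2, (-6+1)/2) = (-3.0000, -2.5000)

Perpendicular bisector through (-3.0000, -2.5000)


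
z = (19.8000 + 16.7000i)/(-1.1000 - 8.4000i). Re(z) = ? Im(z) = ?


Multiply by conjugate: (19.8000 + 16.7000i)(-1.1000 + 8.4000i) / ((-1.1)^2 + (-8.4)^2)
Numerator real = 19.8*(-1.1) + 16.7*(-8.4) = -162.06
Numerator imag = 16.7*(-1.1) - 19.8*(-8.4) = 147.95
Denominator = 71.77
Re(z) = -162.06/71.77 = -2.2580
Im(z) = 147.95/71.77 = 2.0614

Re(z) = -2.2580, Im(z) = 2.0614


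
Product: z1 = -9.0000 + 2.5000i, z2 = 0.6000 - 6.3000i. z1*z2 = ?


Real = -9*0.6 - 2.5*(-6.3) = -5.4 - (-15.75) = 10.35
Imag = -9*(-6.3) + 0.6*2.5 = 56.7 + 1.5 = 58.2

10.3500 + 58.2000i


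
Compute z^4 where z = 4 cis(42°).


r^4 = 4^4 = 256
n*theta = 4*42° = 168° = 168° (mod 360)
a = 256*cos(168°) = -250.4058
b = 256*sin(168°) = 53.2254

256 cis(168°) = -250.4058 + 53.2254i


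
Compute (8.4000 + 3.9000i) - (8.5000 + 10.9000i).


Real: 8.4 - 8.5 = -0.1
Imag: 3.9 - 10.9 = -7

-0.1000 - 7.0000i


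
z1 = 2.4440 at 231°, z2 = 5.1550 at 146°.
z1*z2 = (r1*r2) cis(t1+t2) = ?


r = 2.4440 * 5.1550 = 12.5988
theta = 231° + 146° = 377° = 17° (mod 360)

12.5988 cis(17°)


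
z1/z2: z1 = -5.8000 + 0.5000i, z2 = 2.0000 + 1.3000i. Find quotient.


Conjugate of z2 = 2.0000 - 1.3000i
Numerator: (-5.8000 + 0.5000i)(2.0000 - 1.3000i) = -10.9500 + 8.5400i
Denominator: 2^2 + 1.3^2 = 5.69
Result = (-10.9500 + 8.5400i)/5.69

-1.9244 + 1.5009i


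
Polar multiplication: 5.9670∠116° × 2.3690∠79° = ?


r = 5.9670 * 2.3690 = 14.1358
theta = 116° + 79° = 195° = 195° (mod 360)

14.1358 cis(195°)


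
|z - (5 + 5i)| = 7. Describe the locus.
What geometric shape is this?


|z - z0| = r is a circle with center z0 and radius r.
Center = (5, 5), radius = 7

Circle with center (5, 5) and radius 7


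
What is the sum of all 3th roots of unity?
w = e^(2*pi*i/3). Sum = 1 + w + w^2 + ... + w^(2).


The sum of all 3th roots of unity is 0.
Geometric series: (1 - w^3)/(1 - w) = (1-1)/(1-w) = 0 since w^3 = 1, w ≠ 1.
Alternatively: coefficient of z^2 in z^3 - 1 is 0.

0


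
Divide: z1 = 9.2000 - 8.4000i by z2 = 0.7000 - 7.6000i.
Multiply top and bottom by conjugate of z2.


Conjugate of z2 = 0.7000 + 7.6000i
Numerator: (9.2000 - 8.4000i)(0.7000 + 7.6000i) = 70.2800 + 64.0400i
Denominator: 0.7^2 + (-7.6)^2 = 58.25
Result = (70.2800 + 64.0400i)/58.25

1.2065 + 1.0994i


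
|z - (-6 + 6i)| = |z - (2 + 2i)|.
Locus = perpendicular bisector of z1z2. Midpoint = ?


Equal distances means the locus is the perpendicular bisector of z1 and z2.
Midpoint = ((-6+2)/2, (6+2)/2) = (-2.0000, 4.0000)

Perpendicular bisector through (-2.0000, 4.0000)


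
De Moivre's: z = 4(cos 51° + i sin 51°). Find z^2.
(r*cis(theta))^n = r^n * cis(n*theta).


r^2 = 4^2 = 16
n*theta = 2*51° = 102° = 102° (mod 360)
a = 16*cos(102°) = -3.3266
b = 16*sin(102°) = 15.6504

16 cis(102°) = -3.3266 + 15.6504i


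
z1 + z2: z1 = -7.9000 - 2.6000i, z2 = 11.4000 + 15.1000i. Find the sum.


Real: -7.9 + 11.4 = 3.5
Imag: -2.6 + 15.1 = 12.5

3.5000 + 12.5000i


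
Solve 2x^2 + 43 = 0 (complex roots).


disc = 0^2 - 4*2*43 = 0 - 344 = -344
sqrt(|disc|) = sqrt(344) = 18.5472
Real part = 0/(2*2) = 0
Imag part = 18.5472/(2*2) = 4.6368

0 ± 4.6368i


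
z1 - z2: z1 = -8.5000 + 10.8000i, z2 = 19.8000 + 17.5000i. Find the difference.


Real: -8.5 - 19.8 = -28.3
Imag: 10.8 - 17.5 = -6.7

-28.3000 - 6.7000i


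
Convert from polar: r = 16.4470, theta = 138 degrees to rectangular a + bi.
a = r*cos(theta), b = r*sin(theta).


a = 16.4470*cos(138°) = 16.4470*(-0.743145) = -12.2225
b = 16.4470*sin(138°) = 16.4470*0.66913 = 11.0052

-12.2225 + 11.0052i


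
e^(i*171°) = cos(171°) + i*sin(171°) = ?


cos(171°) = -0.9877
sin(171°) = 0.1564

e^(i*171°) = -0.9877 + 0.1564i


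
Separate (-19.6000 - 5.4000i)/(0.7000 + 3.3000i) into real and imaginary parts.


Multiply by conjugate: (-19.6000 - 5.4000i)(0.7000 - 3.3000i) / (0.7^2 + 3.3^2)
Numerator real = -19.6*0.7 - (5.4)*3.3 = -31.54
Numerator imag = -5.4*0.7 - (-19.6)*3.3 = 60.9
Denominator = 11.38
Re(z) = -31.54/11.38 = -2.7715
Im(z) = 60.9/11.38 = 5.3515

Re(z) = -2.7715, Im(z) = 5.3515


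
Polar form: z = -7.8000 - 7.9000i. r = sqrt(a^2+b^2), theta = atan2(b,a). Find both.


r = sqrt(60.84+62.41) = sqrt(123.25) = 11.1018
theta = atan2(-7.9, -7.8) = -134.6351 degrees

r = 11.1018, theta = -134.6351 degrees


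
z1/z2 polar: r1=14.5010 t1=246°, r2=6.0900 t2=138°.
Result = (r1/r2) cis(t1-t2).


r = 14.5010 / 6.0900 = 2.3811
theta = 246° - 138° = 108° = 108° (mod 360)

2.3811 cis(108°)


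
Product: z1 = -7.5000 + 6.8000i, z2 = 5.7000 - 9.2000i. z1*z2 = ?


Real = -7.5*5.7 - 6.8*(-9.2) = -42.75 - (-62.56) = 19.81
Imag = -7.5*(-9.2) + 5.7*6.8 = 69 + 38.76 = 107.76

19.8100 + 107.7600i


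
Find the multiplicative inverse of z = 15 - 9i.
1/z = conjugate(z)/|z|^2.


|z|^2 = 225+81 = 306
1/z = (15 + 9i)/306

1/z = 0.0490 + 0.0294i


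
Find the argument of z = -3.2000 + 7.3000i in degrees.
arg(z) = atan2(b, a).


Re = -3.2, Im = 7.3
arg = atan2(7.3, -3.2) = 113.6705 degrees

arg(z) = 113.6705 degrees


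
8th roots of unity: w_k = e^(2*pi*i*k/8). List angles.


The 8th roots of unity are cis(360k/8°) for k=0..7
Angle step = 360/8 = 45°
Primitive root: cis(45°)
Primitive root = 0.7071 + 0.7071i

8 roots at angles: 0°, 45°, 90°, 135°, 180°, 225°, 270°, 315°


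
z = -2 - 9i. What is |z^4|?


|z| = sqrt(4+81) = sqrt(85) = 9.2195
|z^4| = |z|^4 = (sqrt(85))^4 = 85^2 = 7225

|z^4| = 7225


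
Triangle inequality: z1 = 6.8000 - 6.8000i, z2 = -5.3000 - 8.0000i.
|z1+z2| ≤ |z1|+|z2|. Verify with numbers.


|z1| = sqrt(6.8^2 + (-6.8)^2) = sqrt(92.48) = 9.6167
|z2| = sqrt((-5.3)^2 + (-8)^2) = sqrt(92.09) = 9.5964
z1+z2 = 1.5000 - 14.8000i
|z1+z2| = sqrt(221.29) = 14.8758
|z1|+|z2| = 9.6167 + 9.5964 = 19.2131

|z1+z2| = 14.8758 ≤ |z1|+|z2| = 19.2131 (verified)


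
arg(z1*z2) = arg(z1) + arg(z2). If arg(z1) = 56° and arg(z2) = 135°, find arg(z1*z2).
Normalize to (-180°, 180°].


arg(z1*z2) = 56° + 135° = 191°
Normalized to (-180°, 180°]: -169°

-169°


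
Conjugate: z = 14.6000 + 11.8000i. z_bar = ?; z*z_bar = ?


z_bar = 14.6000 - 11.8000i
z*z_bar = 14.6^2 + 11.8^2 = 213.16 + 139.24 = 352.4

z_bar = 14.6000 - 11.8000i, z*z_bar = 352.4


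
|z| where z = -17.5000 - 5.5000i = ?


|z| = sqrt((-17.5)^2 + (-5.5)^2) = sqrt(306.25 + 30.25) = sqrt(336.5) = 18.3439

|z| = 18.3439


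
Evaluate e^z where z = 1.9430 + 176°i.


e^1.9430 = 6.9797
cos(176°) = -0.99756
sin(176°) = 0.06976
Real = 6.9797*(-0.99756) = -6.9627
Imag = 6.9797*0.06976 = 0.4869

-6.9627 + 0.4869i


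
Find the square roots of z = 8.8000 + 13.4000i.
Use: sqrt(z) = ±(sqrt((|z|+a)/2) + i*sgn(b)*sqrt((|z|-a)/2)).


|z| = sqrt(77.44+179.56) = 16.0312
sqrt((|z|+a)/2) = sqrt((16.0312+8.8)/2) = sqrt(12.4156) = 3.5236
sqrt((|z|-a)/2) = sqrt((16.0312-8.8)/2) = sqrt(3.6156) = 1.9015

±(3.5236 + 1.9015i) i.e. 3.5236 + 1.9015i and -3.5236 - 1.9015i


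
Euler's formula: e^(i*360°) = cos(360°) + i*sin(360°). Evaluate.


cos(360°) = 1.0000
sin(360°) = 0

e^(i*360°) = 1.0000 + 0i


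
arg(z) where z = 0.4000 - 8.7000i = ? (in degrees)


Re = 0.4, Im = -8.7
arg = atan2(-8.7, 0.4) = -87.3676 degrees

arg(z) = -87.3676 degrees


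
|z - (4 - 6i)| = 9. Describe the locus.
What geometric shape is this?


|z - z0| = r is a circle with center z0 and radius r.
Center = (4, -6), radius = 9

Circle with center (4, -6) and radius 9


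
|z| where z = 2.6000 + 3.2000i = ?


|z| = sqrt(2.6^2 + 3.2^2) = sqrt(6.76 + 10.24) = sqrt(17) = 4.1231

|z| = 4.1231


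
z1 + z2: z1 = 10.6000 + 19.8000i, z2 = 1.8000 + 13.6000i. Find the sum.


Real: 10.6 + 1.8 = 12.4
Imag: 19.8 + 13.6 = 33.4

12.4000 + 33.4000i


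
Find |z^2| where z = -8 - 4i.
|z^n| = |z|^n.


|z| = sqrt(64+16) = sqrt(80) = 8.9443
|z^2| = |z|^2 = (sqrt(80))^2 = 80

|z^2| = 80


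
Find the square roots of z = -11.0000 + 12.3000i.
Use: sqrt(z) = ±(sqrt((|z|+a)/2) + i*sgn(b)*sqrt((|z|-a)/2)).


|z| = sqrt(121+151.29) = 16.5012
sqrt((|z|+a)/2) = sqrt((16.5012+(-11))/2) = sqrt(2.7506) = 1.6585
sqrt((|z|-a)/2) = sqrt((16.5012-(-11))/2) = sqrt(13.7506) = 3.7082

±(1.6585 + 3.7082i) i.e. 1.6585 + 3.7082i and -1.6585 - 3.7082i


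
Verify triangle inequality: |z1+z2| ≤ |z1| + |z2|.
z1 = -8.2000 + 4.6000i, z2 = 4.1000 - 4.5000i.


|z1| = sqrt((-8.2)^2 + 4.6^2) = sqrt(88.4) = 9.4021
|z2| = sqrt(4.1^2 + (-4.5)^2) = sqrt(37.06) = 6.0877
z1+z2 = -4.1000 + 0.1000i
|z1+z2| = sqrt(16.82) = 4.1012
|z1|+|z2| = 9.4021 + 6.0877 = 15.4898

|z1+z2| = 4.1012 ≤ |z1|+|z2| = 15.4898 (verified)


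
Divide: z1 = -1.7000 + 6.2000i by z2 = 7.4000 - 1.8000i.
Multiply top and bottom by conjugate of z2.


Conjugate of z2 = 7.4000 + 1.8000i
Numerator: (-1.7000 + 6.2000i)(7.4000 + 1.8000i) = -23.7400 + 42.8200i
Denominator: 7.4^2 + (-1.8)^2 = 58
Result = (-23.7400 + 42.8200i)/58

-0.4093 + 0.7383i


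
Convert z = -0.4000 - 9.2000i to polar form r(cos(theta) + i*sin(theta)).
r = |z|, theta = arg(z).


r = sqrt(0.16+84.64) = sqrt(84.8) = 9.2087
theta = atan2(-9.2, -0.4) = -92.4896 degrees

r = 9.2087, theta = -92.4896 degrees


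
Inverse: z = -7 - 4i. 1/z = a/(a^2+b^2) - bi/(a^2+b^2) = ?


|z|^2 = 49+16 = 65
1/z = (-7 + 4i)/65

1/z = -0.1077 + 0.0615i


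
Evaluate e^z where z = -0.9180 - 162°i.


e^-0.9180 = 0.3993
cos(-162°) = -0.9511
sin(-162°) = -0.309
Real = 0.3993*(-0.9511) = -0.3798
Imag = 0.3993*(-0.309) = -0.1234

-0.3798 - 0.1234i


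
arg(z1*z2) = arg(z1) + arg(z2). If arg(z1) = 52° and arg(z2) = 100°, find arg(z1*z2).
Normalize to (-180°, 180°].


arg(z1*z2) = 52° + 100° = 152°
Normalized to (-180°, 180°]: 152°

152°


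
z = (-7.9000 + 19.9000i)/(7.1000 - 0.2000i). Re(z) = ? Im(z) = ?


Multiply by conjugate: (-7.9000 + 19.9000i)(7.1000 + 0.2000i) / (7.1^2 + (-0.2)^2)
Numerator real = -7.9*7.1 + 19.9*(-0.2) = -60.07
Numerator imag = 19.9*7.1 - (-7.9)*(-0.2) = 139.71
Denominator = 50.45
Re(z) = -60.07/50.45 = -1.1907
Im(z) = 139.71/50.45 = 2.7693

Re(z) = -1.1907, Im(z) = 2.7693


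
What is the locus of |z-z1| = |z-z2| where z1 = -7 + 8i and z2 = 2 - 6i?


Equal distances means the locus is the perpendicular bisector of z1 and z2.
Midpoint = ((-7+2)/2, (8+(-6))/2) = (-2.5000, 1.0000)

Perpendicular bisector through (-2.5000, 1.0000)


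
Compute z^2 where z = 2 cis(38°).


r^2 = 2^2 = 4
n*theta = 2*38° = 76° = 76° (mod 360)
a = 4*cos(76°) = 0.9677
b = 4*sin(76°) = 3.8812

4 cis(76°) = 0.9677 + 3.8812i


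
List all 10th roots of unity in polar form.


The 10th roots of unity are cis(360k/10°) for k=0..9
Angle step = 360/10 = 36°
Primitive root: cis(36°)
Primitive root = 0.8090 + 0.5878i

10 roots at angles: 0°, 36°, 72°, 108°, 144°, 180°, 216°, 252°, 288°, 324°


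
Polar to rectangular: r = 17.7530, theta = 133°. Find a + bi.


a = 17.7530*cos(133°) = 17.7530*(-0.682) = -12.1075
b = 17.7530*sin(133°) = 17.7530*0.73135 = 12.9837

-12.1075 + 12.9837i


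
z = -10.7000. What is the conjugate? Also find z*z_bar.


z_bar = -10.7000
z*z_bar = (-10.7)^2 + 0^2 = 114.49 + 0 = 114.49

z_bar = -10.7000, z*z_bar = 114.49


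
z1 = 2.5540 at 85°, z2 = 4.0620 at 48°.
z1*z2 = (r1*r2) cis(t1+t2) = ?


r = 2.5540 * 4.0620 = 10.3743
theta = 85° + 48° = 133° = 133° (mod 360)

10.3743 cis(133°)


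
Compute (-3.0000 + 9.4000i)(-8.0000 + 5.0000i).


Real = -3*(-8) - 9.4*5 = 24 - 47 = -23
Imag = -3*5 - (8)*9.4 = -15 - (75.2) = -90.2

-23.0000 - 90.2000i


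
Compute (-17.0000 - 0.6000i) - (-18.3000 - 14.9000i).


Real: -17 + 18.3 = 1.3
Imag: -0.6 + 14.9 = 14.3

1.3000 + 14.3000i


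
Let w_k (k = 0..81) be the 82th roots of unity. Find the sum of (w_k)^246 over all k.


The roots are w_k = w^k with w = e^(2*pi*i/82), and (w^k)^246 = (w^246)^k.
So S = 1 + u + u^2 + ... + u^(81) with u = w^246.
246 = 3*82 + 0, so 246 is a multiple of 82 and u = (w^82)^3 = 1.
Every one of the 82 terms equals 1: S = 82

S = 82


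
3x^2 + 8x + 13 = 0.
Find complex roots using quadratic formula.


disc = 8^2 - 4*3*13 = 64 - 156 = -92
sqrt(|disc|) = sqrt(92) = 9.5917
Real part = -8/(2*3) = -1.3333
Imag part = 9.5917/(2*3) = 1.5986

-1.3333 ± 1.5986i


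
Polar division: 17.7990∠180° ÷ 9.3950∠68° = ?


r = 17.7990 / 9.3950 = 1.8945
theta = 180° - 68° = 112° = 112° (mod 360)

1.8945 cis(112°)


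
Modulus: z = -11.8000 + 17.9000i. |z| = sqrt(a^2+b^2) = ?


|z| = sqrt((-11.8)^2 + 17.9^2) = sqrt(139.24 + 320.41) = sqrt(459.65) = 21.4394

|z| = 21.4394


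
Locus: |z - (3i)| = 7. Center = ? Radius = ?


|z - z0| = r is a circle with center z0 and radius r.
Center = (0, 3), radius = 7

Circle with center (0, 3) and radius 7


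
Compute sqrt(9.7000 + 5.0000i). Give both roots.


|z| = sqrt(94.09+25) = 10.9128
sqrt((|z|+a)/2) = sqrt((10.9128+9.7)/2) = sqrt(10.3064) = 3.2104
sqrt((|z|-a)/2) = sqrt((10.9128-9.7)/2) = sqrt(0.6064) = 0.7787

±(3.2104 + 0.7787i) i.e. 3.2104 + 0.7787i and -3.2104 - 0.7787i


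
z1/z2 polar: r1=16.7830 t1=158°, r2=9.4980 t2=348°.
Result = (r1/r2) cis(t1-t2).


r = 16.7830 / 9.4980 = 1.7670
theta = 158° - 348° = -190° = 170° (mod 360)

1.7670 cis(170°)


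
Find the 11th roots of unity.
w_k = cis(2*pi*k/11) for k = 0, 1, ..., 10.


The 11th roots of unity are cis(360k/11°) for k=0..10
Angle step = 360/11 = 32.7273°
Primitive root: cis(32.7273°)
Primitive root = 0.8413 + 0.5406i

11 roots at angles: 0°, 32.7273°, 65.4545°, 98.1818°, 130.9091°, 163.6364°, 196.3636°, 229.0909°, 261.8182°, 294.5455°, 327.2727°


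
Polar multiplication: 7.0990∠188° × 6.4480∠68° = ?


r = 7.0990 * 6.4480 = 45.7744
theta = 188° + 68° = 256° = 256° (mod 360)

45.7744 cis(256°)


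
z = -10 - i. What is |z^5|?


|z| = sqrt(100+1) = sqrt(101) = 10.0499
|z^5| = |z|^5 = (sqrt(101))^5 = 101^2 * sqrt(101) = 10201*sqrt(101)

|z^5| = 10201*sqrt(101) ≈ 102518.7812


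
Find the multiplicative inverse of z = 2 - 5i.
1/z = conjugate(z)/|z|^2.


|z|^2 = 4+25 = 29
1/z = (2 + 5i)/29

1/z = 0.0690 + 0.1724i


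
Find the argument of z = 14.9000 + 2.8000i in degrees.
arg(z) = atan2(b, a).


Re = 14.9, Im = 2.8
arg = atan2(2.8, 14.9) = 10.6429 degrees

arg(z) = 10.6429 degrees


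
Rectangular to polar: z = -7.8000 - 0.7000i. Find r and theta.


r = sqrt(60.84+0.49) = sqrt(61.33) = 7.8313
theta = atan2(-0.7, -7.8) = -174.8718 degrees

r = 7.8313, theta = -174.8718 degrees


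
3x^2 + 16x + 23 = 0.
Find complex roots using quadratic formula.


disc = 16^2 - 4*3*23 = 256 - 276 = -20
sqrt(|disc|) = sqrt(20) = 4.4721
Real part = -16/(2*3) = -2.6667
Imag part = 4.4721/(2*3) = 0.7454

-2.6667 ± 0.7454i


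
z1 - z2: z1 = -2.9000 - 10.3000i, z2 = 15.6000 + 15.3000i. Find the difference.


Real: -2.9 - 15.6 = -18.5
Imag: -10.3 - 15.3 = -25.6

-18.5000 - 25.6000i


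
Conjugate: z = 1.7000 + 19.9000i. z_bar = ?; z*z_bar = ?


z_bar = 1.7000 - 19.9000i
z*z_bar = 1.7^2 + 19.9^2 = 2.89 + 396.01 = 398.9

z_bar = 1.7000 - 19.9000i, z*z_bar = 398.9


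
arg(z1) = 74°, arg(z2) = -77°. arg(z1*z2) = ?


arg(z1*z2) = 74° - 77° = -3°
Normalized to (-180°, 180°]: -3°

-3°


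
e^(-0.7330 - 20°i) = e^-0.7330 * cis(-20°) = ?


e^-0.7330 = 0.4805
cos(-20°) = 0.9397
sin(-20°) = -0.342
Real = 0.4805*0.9397 = 0.4515
Imag = 0.4805*(-0.342) = -0.1643

0.4515 - 0.1643i


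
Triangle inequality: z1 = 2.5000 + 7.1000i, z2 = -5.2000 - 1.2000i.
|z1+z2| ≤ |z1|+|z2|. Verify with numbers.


|z1| = sqrt(2.5^2 + 7.1^2) = sqrt(56.66) = 7.5273
|z2| = sqrt((-5.2)^2 + (-1.2)^2) = sqrt(28.48) = 5.3367
z1+z2 = -2.7000 + 5.9000i
|z1+z2| = sqrt(42.1) = 6.4885
|z1|+|z2| = 7.5273 + 5.3367 = 12.8640

|z1+z2| = 6.4885 ≤ |z1|+|z2| = 12.8640 (verified)


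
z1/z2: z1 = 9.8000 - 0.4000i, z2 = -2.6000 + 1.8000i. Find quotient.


Conjugate of z2 = -2.6000 - 1.8000i
Numerator: (9.8000 - 0.4000i)(-2.6000 - 1.8000i) = -26.2000 - 16.6000i
Denominator: (-2.6)^2 + 1.8^2 = 10
Result = (-26.2000 - 16.6000i)/10

-2.6200 - 1.6600i


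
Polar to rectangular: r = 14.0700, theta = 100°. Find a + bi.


a = 14.0700*cos(100°) = 14.0700*(-0.173648) = -2.4432
b = 14.0700*sin(100°) = 14.0700*0.984808 = 13.8562

-2.4432 + 13.8562i


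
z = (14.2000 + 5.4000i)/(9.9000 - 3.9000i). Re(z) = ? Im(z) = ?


Multiply by conjugate: (14.2000 + 5.4000i)(9.9000 + 3.9000i) / (9.9^2 + (-3.9)^2)
Numerator real = 14.2*9.9 + 5.4*(-3.9) = 119.52
Numerator imag = 5.4*9.9 - 14.2*(-3.9) = 108.84
Denominator = 113.22
Re(z) = 119.52/113.22 = 1.0556
Im(z) = 108.84/113.22 = 0.9613

Re(z) = 1.0556, Im(z) = 0.9613


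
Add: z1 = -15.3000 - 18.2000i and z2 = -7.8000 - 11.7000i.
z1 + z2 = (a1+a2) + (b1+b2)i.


Real: -15.3 - 7.8 = -23.1
Imag: -18.2 - 11.7 = -29.9

-23.1000 - 29.9000i


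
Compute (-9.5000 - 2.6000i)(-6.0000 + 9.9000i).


Real = -9.5*(-6) - (-2.6)*9.9 = 57 - (-25.74) = 82.74
Imag = -9.5*9.9 - (6)*(-2.6) = -94.05 + 15.6 = -78.45

82.7400 - 78.4500i


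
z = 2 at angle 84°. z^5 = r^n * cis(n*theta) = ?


r^5 = 2^5 = 32
n*theta = 5*84° = 420° = 60° (mod 360)
a = 32*cos(60°) = 16.0000
b = 32*sin(60°) = 27.7128

32 cis(60°) = 16.0000 + 27.7128i


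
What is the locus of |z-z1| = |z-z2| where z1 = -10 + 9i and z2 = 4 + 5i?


Equal distances means the locus is the perpendicular bisector of z1 and z2.
Midpoint = ((-10+4)/2, (9+5)/2) = (-3.0000, 7.0000)

Perpendicular bisector through (-3.0000, 7.0000)


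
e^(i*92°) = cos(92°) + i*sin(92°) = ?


cos(92°) = -0.0349
sin(92°) = 0.9994

e^(i*92°) = -0.0349 + 0.9994i


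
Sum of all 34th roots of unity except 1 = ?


With w = e^(2*pi*i/34), all 34 of the 34th roots of unity w^0 = 1, w, ..., w^(33) sum to 0: 1 + w + ... + w^(33) = (1 - w^34)/(1 - w) = 0 since w^34 = 1, w ≠ 1.
Removing the root 1: w + w^2 + ... + w^(33) = 0 - 1 = -1

Sum = -1


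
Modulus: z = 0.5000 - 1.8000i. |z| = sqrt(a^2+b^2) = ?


|z| = sqrt(0.5^2 + (-1.8)^2) = sqrt(0.25 + 3.24) = sqrt(3.49) = 1.8682

|z| = 1.8682


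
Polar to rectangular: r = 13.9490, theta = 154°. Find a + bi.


a = 13.9490*cos(154°) = 13.9490*(-0.898794) = -12.5373
b = 13.9490*sin(154°) = 13.9490*0.43837 = 6.1148

-12.5373 + 6.1148i


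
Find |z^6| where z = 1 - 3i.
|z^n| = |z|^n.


|z| = sqrt(1+9) = sqrt(10) = 3.1623
|z^6| = |z|^6 = (sqrt(10))^6 = 10^3 = 1000

|z^6| = 1000


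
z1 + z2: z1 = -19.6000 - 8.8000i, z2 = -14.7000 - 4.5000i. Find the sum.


Real: -19.6 - 14.7 = -34.3
Imag: -8.8 - 4.5 = -13.3

-34.3000 - 13.3000i


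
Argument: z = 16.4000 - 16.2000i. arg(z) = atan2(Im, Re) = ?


Re = 16.4, Im = -16.2
arg = atan2(-16.2, 16.4) = -44.6485 degrees

arg(z) = -44.6485 degrees


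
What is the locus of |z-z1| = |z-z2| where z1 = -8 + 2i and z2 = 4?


Equal distances means the locus is the perpendicular bisector of z1 and z2.
Midpoint = ((-8+4)/2, (2+0)/2) = (-2.0000, 1.0000)

Perpendicular bisector through (-2.0000, 1.0000)


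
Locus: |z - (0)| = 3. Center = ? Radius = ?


|z - z0| = r is a circle with center z0 and radius r.
Center = (0, 0), radius = 3

Circle with center (0, 0) and radius 3


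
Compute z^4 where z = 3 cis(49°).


r^4 = 3^4 = 81
n*theta = 4*49° = 196° = 196° (mod 360)
a = 81*cos(196°) = -77.8622
b = 81*sin(196°) = -22.3266

81 cis(196°) = -77.8622 - 22.3266i


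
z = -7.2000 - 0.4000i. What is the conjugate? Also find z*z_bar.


z_bar = -7.2000 + 0.4000i
z*z_bar = (-7.2)^2 + (-0.4)^2 = 51.84 + 0.16 = 52

z_bar = -7.2000 + 0.4000i, z*z_bar = 52


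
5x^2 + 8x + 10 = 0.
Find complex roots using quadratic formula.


disc = 8^2 - 4*5*10 = 64 - 200 = -136
sqrt(|disc|) = sqrt(136) = 11.6619
Real part = -8/(2*5) = -0.8000
Imag part = 11.6619/(2*5) = 1.1662

-0.8000 ± 1.1662i


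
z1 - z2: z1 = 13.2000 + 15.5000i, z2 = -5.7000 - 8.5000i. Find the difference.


Real: 13.2 + 5.7 = 18.9
Imag: 15.5 + 8.5 = 24

18.9000 + 24.0000i


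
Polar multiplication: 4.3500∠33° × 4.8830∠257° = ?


r = 4.3500 * 4.8830 = 21.2410
theta = 33° + 257° = 290° = 290° (mod 360)

21.2410 cis(290°)


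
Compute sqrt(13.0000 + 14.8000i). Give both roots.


|z| = sqrt(169+219.04) = 19.6987
sqrt((|z|+a)/2) = sqrt((19.6987+13)/2) = sqrt(16.3494) = 4.0434
sqrt((|z|-a)/2) = sqrt((19.6987-13)/2) = sqrt(3.3494) = 1.8301

±(4.0434 + 1.8301i) i.e. 4.0434 + 1.8301i and -4.0434 - 1.8301i


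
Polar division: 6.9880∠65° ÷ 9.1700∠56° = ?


r = 6.9880 / 9.1700 = 0.7621
theta = 65° - 56° = 9° = 9° (mod 360)

0.7621 cis(9°)


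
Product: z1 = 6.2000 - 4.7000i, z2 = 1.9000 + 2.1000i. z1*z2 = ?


Real = 6.2*1.9 - (-4.7)*2.1 = 11.78 - (-9.87) = 21.65
Imag = 6.2*2.1 + 1.9*(-4.7) = 13.02 - (8.93) = 4.09

21.6500 + 4.0900i


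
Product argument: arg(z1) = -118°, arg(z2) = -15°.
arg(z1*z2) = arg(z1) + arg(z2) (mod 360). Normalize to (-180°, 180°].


arg(z1*z2) = -118° - 15° = -133°
Normalized to (-180°, 180°]: -133°

-133°


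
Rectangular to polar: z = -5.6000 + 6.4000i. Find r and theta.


r = sqrt(31.36+40.96) = sqrt(72.32) = 8.5041
theta = atan2(6.4, -5.6) = 131.1859 degrees

r = 8.5041, theta = 131.1859 degrees


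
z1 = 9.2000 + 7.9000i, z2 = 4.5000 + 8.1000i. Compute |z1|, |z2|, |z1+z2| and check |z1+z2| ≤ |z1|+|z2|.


|z1| = sqrt(9.2^2 + 7.9^2) = sqrt(147.05) = 12.1264
|z2| = sqrt(4.5^2 + 8.1^2) = sqrt(85.86) = 9.2661
z1+z2 = 13.7000 + 16.0000i
|z1+z2| = sqrt(443.69) = 21.0640
|z1|+|z2| = 12.1264 + 9.2661 = 21.3925

|z1+z2| = 21.0640 ≤ |z1|+|z2| = 21.3925 (verified)


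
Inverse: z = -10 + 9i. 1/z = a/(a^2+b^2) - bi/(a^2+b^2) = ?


|z|^2 = 100+81 = 181
1/z = (-10 - 9i)/181

1/z = -0.0552 - 0.0497i


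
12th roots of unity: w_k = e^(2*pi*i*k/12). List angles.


The 12th roots of unity are cis(360k/12°) for k=0..11
Angle step = 360/12 = 30°
Primitive root: cis(30°)
Primitive root = 0.8660 + 0.5000i

12 roots at angles: 0°, 30°, 60°, 90°, 120°, 150°, 180°, 210°, 240°, 270°, 300°, 330°


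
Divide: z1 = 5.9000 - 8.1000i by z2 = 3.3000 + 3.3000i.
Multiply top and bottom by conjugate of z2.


Conjugate of z2 = 3.3000 - 3.3000i
Numerator: (5.9000 - 8.1000i)(3.3000 - 3.3000i) = -7.2600 - 46.2000i
Denominator: 3.3^2 + 3.3^2 = 21.78
Result = (-7.2600 - 46.2000i)/21.78

-0.3333 - 2.1212i


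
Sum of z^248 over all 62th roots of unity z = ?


The roots are w_k = w^k with w = e^(2*pi*i/62), and (w^k)^248 = (w^248)^k.
So S = 1 + u + u^2 + ... + u^(61) with u = w^248.
248 = 4*62 + 0, so 248 is a multiple of 62 and u = (w^62)^4 = 1.
Every one of the 62 terms equals 1: S = 62

S = 62


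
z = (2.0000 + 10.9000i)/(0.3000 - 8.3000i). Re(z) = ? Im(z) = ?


Multiply by conjugate: (2.0000 + 10.9000i)(0.3000 + 8.3000i) / (0.3^2 + (-8.3)^2)
Numerator real = 2*0.3 + 10.9*(-8.3) = -89.87
Numerator imag = 10.9*0.3 - 2*(-8.3) = 19.87
Denominator = 68.98
Re(z) = -89.87/68.98 = -1.3028
Im(z) = 19.87/68.98 = 0.2881

Re(z) = -1.3028, Im(z) = 0.2881


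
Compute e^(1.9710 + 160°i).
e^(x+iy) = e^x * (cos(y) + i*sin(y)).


e^1.9710 = 7.1779
cos(160°) = -0.93969
sin(160°) = 0.34202
Real = 7.1779*(-0.93969) = -6.7450
Imag = 7.1779*0.34202 = 2.4550

-6.7450 + 2.4550i


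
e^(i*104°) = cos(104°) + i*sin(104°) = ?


cos(104°) = -0.2419
sin(104°) = 0.9703

e^(i*104°) = -0.2419 + 0.9703i


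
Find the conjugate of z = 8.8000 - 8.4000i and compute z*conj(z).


z_bar = 8.8000 + 8.4000i
z*z_bar = 8.8^2 + (-8.4)^2 = 77.44 + 70.56 = 148

z_bar = 8.8000 + 8.4000i, z*z_bar = 148


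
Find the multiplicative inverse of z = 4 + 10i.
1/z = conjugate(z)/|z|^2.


|z|^2 = 16+100 = 116
1/z = (4 - 10i)/116

1/z = 0.0345 - 0.0862i


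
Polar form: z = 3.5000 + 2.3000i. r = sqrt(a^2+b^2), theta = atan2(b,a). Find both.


r = sqrt(12.25+5.29) = sqrt(17.54) = 4.1881
theta = atan2(2.3, 3.5) = 33.3106 degrees

r = 4.1881, theta = 33.3106 degrees


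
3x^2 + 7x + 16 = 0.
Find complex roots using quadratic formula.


disc = 7^2 - 4*3*16 = 49 - 192 = -143
sqrt(|disc|) = sqrt(143) = 11.9583
Real part = -7/(2*3) = -1.1667
Imag part = 11.9583/(2*3) = 1.9930

-1.1667 ± 1.9930i


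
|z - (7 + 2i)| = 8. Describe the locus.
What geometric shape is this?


|z - z0| = r is a circle with center z0 and radius r.
Center = (7, 2), radius = 8

Circle with center (7, 2) and radius 8


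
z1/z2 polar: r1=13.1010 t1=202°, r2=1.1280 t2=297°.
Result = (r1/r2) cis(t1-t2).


r = 13.1010 / 1.1280 = 11.6144
theta = 202° - 297° = -95° = 265° (mod 360)

11.6144 cis(265°)


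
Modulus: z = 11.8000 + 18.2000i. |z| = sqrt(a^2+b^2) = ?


|z| = sqrt(11.8^2 + 18.2^2) = sqrt(139.24 + 331.24) = sqrt(470.48) = 21.6906

|z| = 21.6906


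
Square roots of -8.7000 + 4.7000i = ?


|z| = sqrt(75.69+22.09) = 9.8884
sqrt((|z|+a)/2) = sqrt((9.8884+(-8.7))/2) = sqrt(0.5942) = 0.7708
sqrt((|z|-a)/2) = sqrt((9.8884-(-8.7))/2) = sqrt(9.2942) = 3.0486

±(0.7708 + 3.0486i) i.e. 0.7708 + 3.0486i and -0.7708 - 3.0486i


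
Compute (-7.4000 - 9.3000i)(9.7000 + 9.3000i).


Real = -7.4*9.7 - (-9.3)*9.3 = -71.78 - (-86.49) = 14.71
Imag = -7.4*9.3 + 9.7*(-9.3) = -68.82 - (90.21) = -159.03

14.7100 - 159.0300i


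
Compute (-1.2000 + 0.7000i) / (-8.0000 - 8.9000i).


Conjugate of z2 = -8.0000 + 8.9000i
Numerator: (-1.2000 + 0.7000i)(-8.0000 + 8.9000i) = 3.3700 - 16.2800i
Denominator: (-8)^2 + (-8.9)^2 = 143.21
Result = (3.3700 - 16.2800i)/143.21

0.0235 - 0.1137i


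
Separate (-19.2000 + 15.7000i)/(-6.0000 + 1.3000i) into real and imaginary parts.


Multiply by conjugate: (-19.2000 + 15.7000i)(-6.0000 - 1.3000i) / ((-6)^2 + 1.3^2)
Numerator real = -19.2*(-6) + 15.7*1.3 = 135.61
Numerator imag = 15.7*(-6) - (-19.2)*1.3 = -69.24
Denominator = 37.69
Re(z) = 135.61/37.69 = 3.5980
Im(z) = -69.24/37.69 = -1.8371

Re(z) = 3.5980, Im(z) = -1.8371


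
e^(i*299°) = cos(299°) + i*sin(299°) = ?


cos(299°) = 0.4848
sin(299°) = -0.8746

e^(i*299°) = 0.4848 - 0.8746i


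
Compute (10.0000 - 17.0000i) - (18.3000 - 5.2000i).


Real: 10 - 18.3 = -8.3
Imag: -17 + 5.2 = -11.8

-8.3000 - 11.8000i


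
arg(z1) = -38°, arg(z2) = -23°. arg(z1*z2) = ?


arg(z1*z2) = -38° - 23° = -61°
Normalized to (-180°, 180°]: -61°

-61°


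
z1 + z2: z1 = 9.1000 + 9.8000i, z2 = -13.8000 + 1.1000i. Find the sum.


Real: 9.1 - 13.8 = -4.7
Imag: 9.8 + 1.1 = 10.9

-4.7000 + 10.9000i


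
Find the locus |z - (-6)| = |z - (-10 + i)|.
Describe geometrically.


Equal distances means the locus is the perpendicular bisector of z1 and z2.
Midpoint = ((-6+(-10))/2, (0+1)/2) = (-8.0000, 0.5000)

Perpendicular bisector through (-8.0000, 0.5000)


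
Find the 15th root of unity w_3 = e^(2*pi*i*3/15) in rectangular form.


Angle = 360*3/15 = 72°
a = cos(72°) = 0.3090
b = sin(72°) = 0.9511

0.3090 + 0.9511i


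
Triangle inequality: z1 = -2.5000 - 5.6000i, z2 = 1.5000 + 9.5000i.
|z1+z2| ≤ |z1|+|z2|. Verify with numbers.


|z1| = sqrt((-2.5)^2 + (-5.6)^2) = sqrt(37.61) = 6.1327
|z2| = sqrt(1.5^2 + 9.5^2) = sqrt(92.5) = 9.6177
z1+z2 = -1.0000 + 3.9000i
|z1+z2| = sqrt(16.21) = 4.0262
|z1|+|z2| = 6.1327 + 9.6177 = 15.7504

|z1+z2| = 4.0262 ≤ |z1|+|z2| = 15.7504 (verified)


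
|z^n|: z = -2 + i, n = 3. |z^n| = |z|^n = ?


|z| = sqrt(4+1) = sqrt(5) = 2.2361
|z^3| = |z|^3 = (sqrt(5))^3 = 5*sqrt(5)

|z^3| = 5*sqrt(5) ≈ 11.1803


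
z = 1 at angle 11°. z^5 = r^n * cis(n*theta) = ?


r^5 = 1^5 = 1
n*theta = 5*11° = 55° = 55° (mod 360)
a = 1*cos(55°) = 0.5736
b = 1*sin(55°) = 0.8192

1 cis(55°) = 0.5736 + 0.8192i


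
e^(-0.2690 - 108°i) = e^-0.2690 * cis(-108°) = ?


e^-0.2690 = 0.7641
cos(-108°) = -0.309
sin(-108°) = -0.9511
Real = 0.7641*(-0.309) = -0.2361
Imag = 0.7641*(-0.9511) = -0.7267

-0.2361 - 0.7267i


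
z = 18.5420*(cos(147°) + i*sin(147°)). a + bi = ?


a = 18.5420*cos(147°) = 18.5420*(-0.83867) = -15.5506
b = 18.5420*sin(147°) = 18.5420*0.54464 = 10.0987

-15.5506 + 10.0987i


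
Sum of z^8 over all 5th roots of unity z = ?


The roots are w_k = w^k with w = e^(2*pi*i/5), and (w^k)^8 = (w^8)^k.
So S = 1 + u + u^2 + ... + u^(4) with u = w^8.
8 = 1*5 + 3, so 8 is not a multiple of 5: u = (w^5)^1 * w^3 = w^3 ≠ 1 (w is a primitive 5th root), while u^5 = (w^5)^8 = 1.
Geometric series: S = (1 - u^5)/(1 - u) = (1 - 1)/(1 - u) = 0

S = 0


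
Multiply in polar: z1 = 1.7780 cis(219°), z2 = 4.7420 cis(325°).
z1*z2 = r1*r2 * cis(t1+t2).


r = 1.7780 * 4.7420 = 8.4313
theta = 219° + 325° = 544° = 184° (mod 360)

8.4313 cis(184°)


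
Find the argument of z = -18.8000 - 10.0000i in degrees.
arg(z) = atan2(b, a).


Re = -18.8, Im = -10
arg = atan2(-10, -18.8) = -151.9908 degrees

arg(z) = -151.9908 degrees


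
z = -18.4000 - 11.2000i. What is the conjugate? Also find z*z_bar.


z_bar = -18.4000 + 11.2000i
z*z_bar = (-18.4)^2 + (-11.2)^2 = 338.56 + 125.44 = 464

z_bar = -18.4000 + 11.2000i, z*z_bar = 464


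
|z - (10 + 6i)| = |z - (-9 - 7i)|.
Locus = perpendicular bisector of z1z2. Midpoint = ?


Equal distances means the locus is the perpendicular bisector of z1 and z2.
Midpoint = ((10+(-9))/2, (6+(-7))/2) = (0.5000, -0.5000)

Perpendicular bisector through (0.5000, -0.5000)


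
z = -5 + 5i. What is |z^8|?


|z| = sqrt(25+25) = sqrt(50) = 7.0711
|z^8| = |z|^8 = (sqrt(50))^8 = 50^4 = 6250000

|z^8| = 6250000


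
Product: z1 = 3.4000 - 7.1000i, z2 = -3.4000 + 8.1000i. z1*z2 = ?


Real = 3.4*(-3.4) - (-7.1)*8.1 = -11.56 - (-57.51) = 45.95
Imag = 3.4*8.1 - (3.4)*(-7.1) = 27.54 + 24.14 = 51.68

45.9500 + 51.6800i


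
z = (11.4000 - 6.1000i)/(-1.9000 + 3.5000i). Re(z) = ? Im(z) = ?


Multiply by conjugate: (11.4000 - 6.1000i)(-1.9000 - 3.5000i) / ((-1.9)^2 + 3.5^2)
Numerator real = 11.4*(-1.9) - (6.1)*3.5 = -43.01
Numerator imag = -6.1*(-1.9) - 11.4*3.5 = -28.31
Denominator = 15.86
Re(z) = -43.01/15.86 = -2.7119
Im(z) = -28.31/15.86 = -1.7850

Re(z) = -2.7119, Im(z) = -1.7850


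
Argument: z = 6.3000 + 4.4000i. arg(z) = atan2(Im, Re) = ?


Re = 6.3, Im = 4.4
arg = atan2(4.4, 6.3) = 34.9309 degrees

arg(z) = 34.9309 degrees


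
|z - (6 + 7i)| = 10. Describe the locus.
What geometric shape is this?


|z - z0| = r is a circle with center z0 and radius r.
Center = (6, 7), radius = 10

Circle with center (6, 7) and radius 10


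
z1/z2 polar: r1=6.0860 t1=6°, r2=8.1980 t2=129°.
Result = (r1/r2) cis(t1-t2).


r = 6.0860 / 8.1980 = 0.7424
theta = 6° - 129° = -123° = 237° (mod 360)

0.7424 cis(237°)


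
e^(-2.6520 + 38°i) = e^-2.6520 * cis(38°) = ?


e^-2.6520 = 0.0705
cos(38°) = 0.788
sin(38°) = 0.6157
Real = 0.0705*0.788 = 0.0556
Imag = 0.0705*0.6157 = 0.0434

0.0556 + 0.0434i


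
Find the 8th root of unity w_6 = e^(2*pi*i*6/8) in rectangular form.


Angle = 360*6/8 = 270°
a = cos(270°) = 0
b = sin(270°) = -1.0000

0 - 1.0000i


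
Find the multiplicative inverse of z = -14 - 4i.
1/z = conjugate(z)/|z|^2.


|z|^2 = 196+16 = 212
1/z = (-14 + 4i)/212

1/z = -0.0660 + 0.0189i


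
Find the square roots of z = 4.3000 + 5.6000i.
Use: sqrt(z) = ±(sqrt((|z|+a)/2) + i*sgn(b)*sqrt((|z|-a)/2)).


|z| = sqrt(18.49+31.36) = 7.0605
sqrt((|z|+a)/2) = sqrt((7.0605+4.3)/2) = sqrt(5.6802) = 2.3833
sqrt((|z|-a)/2) = sqrt((7.0605-4.3)/2) = sqrt(1.3802) = 1.1748

±(2.3833 + 1.1748i) i.e. 2.3833 + 1.1748i and -2.3833 - 1.1748i
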